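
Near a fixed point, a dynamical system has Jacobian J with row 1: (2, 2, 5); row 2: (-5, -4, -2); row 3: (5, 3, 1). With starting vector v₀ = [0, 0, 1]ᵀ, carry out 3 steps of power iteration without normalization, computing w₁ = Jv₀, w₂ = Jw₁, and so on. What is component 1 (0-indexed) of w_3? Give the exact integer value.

w1 = Jv₀ = (2·0 + 2·0 + 5·1; (-5)·0 + (-4)·0 + (-2)·1; 5·0 + 3·0 + 1·1) = (5, -2, 1)
w2 = Jw1 = (2·5 + 2·(-2) + 5·1; (-5)·5 + (-4)·(-2) + (-2)·1; 5·5 + 3·(-2) + 1·1) = (11, -19, 20)
w3 = Jw2 = (84, -19, 18)
The requested component of w3 is -19.

-19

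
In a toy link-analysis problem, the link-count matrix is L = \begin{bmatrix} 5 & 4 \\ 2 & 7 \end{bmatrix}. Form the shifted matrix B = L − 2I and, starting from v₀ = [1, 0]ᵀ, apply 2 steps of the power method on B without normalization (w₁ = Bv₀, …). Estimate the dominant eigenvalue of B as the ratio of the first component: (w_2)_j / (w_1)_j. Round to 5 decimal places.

B = L − 2I has rows (3, 4); (2, 5)
w1 = Bv₀ = (3, 2)
w2 = Bw1 = (17, 16)
Ratio: 17/3 = 5.66667

μ ≈ 5.66667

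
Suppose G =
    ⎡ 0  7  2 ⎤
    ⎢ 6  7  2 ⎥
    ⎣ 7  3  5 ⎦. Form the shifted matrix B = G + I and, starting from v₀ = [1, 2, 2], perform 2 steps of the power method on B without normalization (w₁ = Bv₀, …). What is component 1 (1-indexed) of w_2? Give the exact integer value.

B = G + I has rows (1, 7, 2); (6, 8, 2); (7, 3, 6)
w1 = Bv₀ = (1·1 + 7·2 + 2·2; 6·1 + 8·2 + 2·2; 7·1 + 3·2 + 6·2) = (19, 26, 25)
w2 = Bw1 = (1·19 + 7·26 + 2·25; 6·19 + 8·26 + 2·25; 7·19 + 3·26 + 6·25) = (251, 372, 361)
Requested component of w2: 251

251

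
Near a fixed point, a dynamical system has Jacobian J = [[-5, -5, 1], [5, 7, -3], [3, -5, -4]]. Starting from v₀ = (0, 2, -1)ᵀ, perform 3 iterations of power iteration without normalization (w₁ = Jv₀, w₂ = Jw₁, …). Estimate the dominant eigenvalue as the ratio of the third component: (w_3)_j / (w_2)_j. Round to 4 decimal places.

w1 = Jv₀ = ((-5)·0 + (-5)·2 + 1·(-1); 5·0 + 7·2 + (-3)·(-1); 3·0 + (-5)·2 + (-4)·(-1)) = (-11, 17, -6)
w2 = Jw1 = ((-5)·(-11) + (-5)·17 + 1·(-6); 5·(-11) + 7·17 + (-3)·(-6); 3·(-11) + (-5)·17 + (-4)·(-6)) = (-36, 82, -94)
w3 = Jw2 = (-324, 676, -142)
Ratio at component: -142 / -94 = 1.5106

1.5106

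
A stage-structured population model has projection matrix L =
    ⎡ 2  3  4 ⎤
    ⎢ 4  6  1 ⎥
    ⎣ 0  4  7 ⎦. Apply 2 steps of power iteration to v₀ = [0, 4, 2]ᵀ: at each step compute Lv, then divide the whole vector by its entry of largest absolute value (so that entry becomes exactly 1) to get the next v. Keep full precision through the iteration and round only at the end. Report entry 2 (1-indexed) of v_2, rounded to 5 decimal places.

0.84713

Lv0 = (20.000000, 26.000000, 30.000000); divide by 30.000000 → v1 = (0.666667, 0.866667, 1.000000)
Lv1 = (7.933333, 8.866667, 10.466667); divide by 10.466667 → v2 = (0.757962, 0.847134, 1.000000)
Requested entry of v2: 266/314 = 0.84713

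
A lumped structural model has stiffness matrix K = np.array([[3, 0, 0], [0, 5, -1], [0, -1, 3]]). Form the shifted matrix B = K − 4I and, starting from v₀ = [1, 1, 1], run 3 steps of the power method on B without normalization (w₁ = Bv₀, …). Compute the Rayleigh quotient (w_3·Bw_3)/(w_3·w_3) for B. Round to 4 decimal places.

μ ≈ -1.0000

B = K − 4I has rows (-1, 0, 0); (0, 1, -1); (0, -1, -1)
w1 = Bv₀ = ((-1)·1 + 0·1 + 0·1; 0·1 + 1·1 + (-1)·1; 0·1 + (-1)·1 + (-1)·1) = (-1, 0, -2)
w2 = Bw1 = ((-1)·(-1) + 0·0 + 0·(-2); 0·(-1) + 1·0 + (-1)·(-2); 0·(-1) + (-1)·0 + (-1)·(-2)) = (1, 2, 2)
w3 = Bw2 = (-1, 0, -4)
Bw3 = (1, 4, 4)
w3·Bw3 = -17; w3·w3 = 17; μ ≈ -17/17 = -1.0000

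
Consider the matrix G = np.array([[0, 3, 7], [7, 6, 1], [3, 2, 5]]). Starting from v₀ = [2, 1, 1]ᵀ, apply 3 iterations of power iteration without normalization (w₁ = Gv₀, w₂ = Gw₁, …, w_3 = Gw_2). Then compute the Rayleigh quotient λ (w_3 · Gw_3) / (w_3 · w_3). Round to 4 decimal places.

w1 = Gv₀ = (0·2 + 3·1 + 7·1; 7·2 + 6·1 + 1·1; 3·2 + 2·1 + 5·1) = (10, 21, 13)
w2 = Gw1 = (0·10 + 3·21 + 7·13; 7·10 + 6·21 + 1·13; 3·10 + 2·21 + 5·13) = (154, 209, 137)
w3 = Gw2 = (1586, 2469, 1565)
Gw3 = (18362, 27481, 17521)
w3·Gw3 = 1586·18362 + 2469·27481 + 1565·17521 = 124393086; w3·w3 = 1586·1586 + 2469·2469 + 1565·1565 = 11060582
λ ≈ 124393086/11060582 = 11.2465

11.2465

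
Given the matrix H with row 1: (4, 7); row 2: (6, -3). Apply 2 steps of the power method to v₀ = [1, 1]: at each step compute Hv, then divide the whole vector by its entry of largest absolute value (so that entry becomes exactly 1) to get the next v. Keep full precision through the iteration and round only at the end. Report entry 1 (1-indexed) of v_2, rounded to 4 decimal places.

1.0000

Hv0 = (11.00000, 3.00000); divide by 11.00000 → v1 = (1.00000, 0.27273)
Hv1 = (5.90909, 5.18182); divide by 5.90909 → v2 = (1.00000, 0.87692)
Requested entry of v2: 65/65 = 1.0000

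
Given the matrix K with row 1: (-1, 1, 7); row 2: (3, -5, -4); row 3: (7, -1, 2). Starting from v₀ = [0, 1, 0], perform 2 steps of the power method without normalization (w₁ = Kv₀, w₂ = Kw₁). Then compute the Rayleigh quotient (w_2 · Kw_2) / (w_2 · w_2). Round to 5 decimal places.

w1 = Kv₀ = ((-1)·0 + 1·1 + 7·0; 3·0 + (-5)·1 + (-4)·0; 7·0 + (-1)·1 + 2·0) = (1, -5, -1)
w2 = Kw1 = ((-1)·1 + 1·(-5) + 7·(-1); 3·1 + (-5)·(-5) + (-4)·(-1); 7·1 + (-1)·(-5) + 2·(-1)) = (-13, 32, 10)
Kw2 = (115, -239, -103)
w2·Kw2 = (-13)·115 + 32·(-239) + 10·(-103) = -10173; w2·w2 = (-13)·(-13) + 32·32 + 10·10 = 1293
λ ≈ -10173/1293 = -7.86775

λ ≈ -7.86775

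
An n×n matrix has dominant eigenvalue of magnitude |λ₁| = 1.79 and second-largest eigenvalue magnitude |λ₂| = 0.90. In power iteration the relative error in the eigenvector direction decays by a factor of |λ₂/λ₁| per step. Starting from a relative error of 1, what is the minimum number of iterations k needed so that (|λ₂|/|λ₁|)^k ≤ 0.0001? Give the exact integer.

|λ₂/λ₁| = 0.90/1.79 = 0.50279
Need k ≥ ln(0.0001) / ln(0.50279) = -9.2103 / -0.6876 ≈ 13.395
Smallest integer k satisfying the bound: 14

14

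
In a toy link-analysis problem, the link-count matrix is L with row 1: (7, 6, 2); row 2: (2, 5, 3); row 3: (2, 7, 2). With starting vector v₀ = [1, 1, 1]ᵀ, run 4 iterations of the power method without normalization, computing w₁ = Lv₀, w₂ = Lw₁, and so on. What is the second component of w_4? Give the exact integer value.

15214

w1 = Lv₀ = (7·1 + 6·1 + 2·1; 2·1 + 5·1 + 3·1; 2·1 + 7·1 + 2·1) = (15, 10, 11)
w2 = Lw1 = (7·15 + 6·10 + 2·11; 2·15 + 5·10 + 3·11; 2·15 + 7·10 + 2·11) = (187, 113, 122)
w3 = Lw2 = (2231, 1305, 1409)
w4 = Lw3 = (26265, 15214, 16415)
The requested component of w4 is 15214.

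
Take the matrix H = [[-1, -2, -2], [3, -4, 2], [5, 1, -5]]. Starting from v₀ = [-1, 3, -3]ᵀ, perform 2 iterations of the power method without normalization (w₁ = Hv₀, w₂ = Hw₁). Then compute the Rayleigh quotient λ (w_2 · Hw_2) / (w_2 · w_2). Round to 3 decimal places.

w1 = Hv₀ = ((-1)·(-1) + (-2)·3 + (-2)·(-3); 3·(-1) + (-4)·3 + 2·(-3); 5·(-1) + 1·3 + (-5)·(-3)) = (1, -21, 13)
w2 = Hw1 = ((-1)·1 + (-2)·(-21) + (-2)·13; 3·1 + (-4)·(-21) + 2·13; 5·1 + 1·(-21) + (-5)·13) = (15, 113, -81)
Hw2 = (-79, -569, 593)
w2·Hw2 = 15·(-79) + 113·(-569) + (-81)·593 = -113515; w2·w2 = 15·15 + 113·113 + (-81)·(-81) = 19555
λ ≈ -113515/19555 = -5.805

-5.805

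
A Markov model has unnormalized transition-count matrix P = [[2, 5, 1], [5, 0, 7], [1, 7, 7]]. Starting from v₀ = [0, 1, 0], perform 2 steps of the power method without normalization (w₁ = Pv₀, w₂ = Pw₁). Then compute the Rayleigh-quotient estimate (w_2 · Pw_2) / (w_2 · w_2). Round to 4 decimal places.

w1 = Pv₀ = (2·0 + 5·1 + 1·0; 5·0 + 0·1 + 7·0; 1·0 + 7·1 + 7·0) = (5, 0, 7)
w2 = Pw1 = (2·5 + 5·0 + 1·7; 5·5 + 0·0 + 7·7; 1·5 + 7·0 + 7·7) = (17, 74, 54)
Pw2 = (458, 463, 913)
w2·Pw2 = 17·458 + 74·463 + 54·913 = 91350; w2·w2 = 17·17 + 74·74 + 54·54 = 8681
λ ≈ 91350/8681 = 10.5230

λ ≈ 10.5230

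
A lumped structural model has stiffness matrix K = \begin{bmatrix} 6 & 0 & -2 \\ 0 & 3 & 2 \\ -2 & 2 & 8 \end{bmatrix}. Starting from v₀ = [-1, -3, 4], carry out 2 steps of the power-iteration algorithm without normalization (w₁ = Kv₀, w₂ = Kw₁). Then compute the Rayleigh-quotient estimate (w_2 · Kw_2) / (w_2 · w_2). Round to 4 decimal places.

w1 = Kv₀ = (6·(-1) + 0·(-3) + (-2)·4; 0·(-1) + 3·(-3) + 2·4; (-2)·(-1) + 2·(-3) + 8·4) = (-14, -1, 28)
w2 = Kw1 = (6·(-14) + 0·(-1) + (-2)·28; 0·(-14) + 3·(-1) + 2·28; (-2)·(-14) + 2·(-1) + 8·28) = (-140, 53, 250)
Kw2 = (-1340, 659, 2386)
w2·Kw2 = (-140)·(-1340) + 53·659 + 250·2386 = 819027; w2·w2 = (-140)·(-140) + 53·53 + 250·250 = 84909
λ ≈ 819027/84909 = 9.6459

λ ≈ 9.6459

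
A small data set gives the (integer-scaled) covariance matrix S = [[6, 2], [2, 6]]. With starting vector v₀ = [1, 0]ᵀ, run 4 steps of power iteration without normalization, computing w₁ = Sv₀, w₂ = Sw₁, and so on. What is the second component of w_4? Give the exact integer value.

1920

w1 = Sv₀ = (6, 2)
w2 = Sw1 = (40, 24)
w3 = Sw2 = (288, 224)
w4 = Sw3 = (2176, 1920)
The requested component of w4 is 1920.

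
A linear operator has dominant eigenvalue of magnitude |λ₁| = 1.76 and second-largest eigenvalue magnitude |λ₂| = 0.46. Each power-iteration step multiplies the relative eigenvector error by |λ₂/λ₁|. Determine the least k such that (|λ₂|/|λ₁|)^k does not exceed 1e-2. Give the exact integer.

|λ₂/λ₁| = 0.46/1.76 = 0.26136
Need k ≥ ln(1e-2) / ln(0.26136) = -4.6052 / -1.3418 ≈ 3.432
Smallest integer k satisfying the bound: 4

4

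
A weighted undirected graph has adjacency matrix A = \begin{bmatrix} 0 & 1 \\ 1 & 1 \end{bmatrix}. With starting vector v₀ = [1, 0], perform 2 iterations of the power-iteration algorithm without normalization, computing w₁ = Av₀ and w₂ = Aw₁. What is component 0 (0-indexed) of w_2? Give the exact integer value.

1

w1 = Av₀ = (0·1 + 1·0; 1·1 + 1·0) = (0, 1)
w2 = Aw1 = (0·0 + 1·1; 1·0 + 1·1) = (1, 1)
The requested component of w2 is 1.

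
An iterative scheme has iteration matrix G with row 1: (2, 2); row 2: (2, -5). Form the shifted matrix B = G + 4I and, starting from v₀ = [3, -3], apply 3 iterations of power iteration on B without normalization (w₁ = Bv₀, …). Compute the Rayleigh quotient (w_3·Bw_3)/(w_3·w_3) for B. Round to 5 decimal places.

6.52716

B = G + 4I has rows (6, 2); (2, -1)
w1 = Bv₀ = (6·3 + 2·(-3); 2·3 + (-1)·(-3)) = (12, 9)
w2 = Bw1 = (6·12 + 2·9; 2·12 + (-1)·9) = (90, 15)
w3 = Bw2 = (570, 165)
Bw3 = (3750, 975)
w3·Bw3 = 2298375; w3·w3 = 352125; μ ≈ 2298375/352125 = 6.52716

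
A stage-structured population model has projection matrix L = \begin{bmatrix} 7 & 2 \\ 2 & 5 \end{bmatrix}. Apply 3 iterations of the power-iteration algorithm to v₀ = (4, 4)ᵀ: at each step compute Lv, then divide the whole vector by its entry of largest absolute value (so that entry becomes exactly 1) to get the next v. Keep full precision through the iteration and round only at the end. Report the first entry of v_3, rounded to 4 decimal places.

1.0000

Lv0 = (36.00000, 28.00000); divide by 36.00000 → v1 = (1.00000, 0.77778)
Lv1 = (8.55556, 5.88889); divide by 8.55556 → v2 = (1.00000, 0.68831)
Lv2 = (8.37662, 5.44156); divide by 8.37662 → v3 = (1.00000, 0.64961)
Requested entry of v3: 2580/2580 = 1.0000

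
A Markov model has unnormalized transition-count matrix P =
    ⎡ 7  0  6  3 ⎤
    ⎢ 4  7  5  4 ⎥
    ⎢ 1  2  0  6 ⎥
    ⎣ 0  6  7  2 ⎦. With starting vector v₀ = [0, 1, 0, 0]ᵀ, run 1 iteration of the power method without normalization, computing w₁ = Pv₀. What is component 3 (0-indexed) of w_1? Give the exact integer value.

w1 = Pv₀ = (0, 7, 2, 6)
The requested component of w1 is 6.

6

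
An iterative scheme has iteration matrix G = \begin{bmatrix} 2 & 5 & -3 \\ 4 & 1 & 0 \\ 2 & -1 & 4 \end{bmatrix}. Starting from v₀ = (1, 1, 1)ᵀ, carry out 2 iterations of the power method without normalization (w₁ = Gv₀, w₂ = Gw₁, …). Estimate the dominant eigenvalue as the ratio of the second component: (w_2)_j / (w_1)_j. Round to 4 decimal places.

λ ≈ 4.2000

w1 = Gv₀ = (4, 5, 5)
w2 = Gw1 = (18, 21, 23)
Ratio at component: 21 / 5 = 4.2000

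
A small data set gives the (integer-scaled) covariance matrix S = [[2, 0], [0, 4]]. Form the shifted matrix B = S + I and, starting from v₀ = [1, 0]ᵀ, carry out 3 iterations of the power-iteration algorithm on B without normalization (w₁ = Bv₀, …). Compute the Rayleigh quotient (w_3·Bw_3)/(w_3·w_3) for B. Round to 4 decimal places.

B = S + I has rows (3, 0); (0, 5)
w1 = Bv₀ = (3, 0)
w2 = Bw1 = (9, 0)
w3 = Bw2 = (27, 0)
Bw3 = (81, 0)
w3·Bw3 = 2187; w3·w3 = 729; μ ≈ 2187/729 = 3.0000

3.0000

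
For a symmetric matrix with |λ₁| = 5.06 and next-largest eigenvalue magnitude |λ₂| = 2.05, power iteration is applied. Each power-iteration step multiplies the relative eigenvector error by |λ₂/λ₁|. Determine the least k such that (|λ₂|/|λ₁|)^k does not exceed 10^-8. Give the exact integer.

|λ₂/λ₁| = 2.05/5.06 = 0.40514
Need k ≥ ln(10^-8) / ln(0.40514) = -18.4207 / -0.9035 ≈ 20.388
Smallest integer k satisfying the bound: 21

21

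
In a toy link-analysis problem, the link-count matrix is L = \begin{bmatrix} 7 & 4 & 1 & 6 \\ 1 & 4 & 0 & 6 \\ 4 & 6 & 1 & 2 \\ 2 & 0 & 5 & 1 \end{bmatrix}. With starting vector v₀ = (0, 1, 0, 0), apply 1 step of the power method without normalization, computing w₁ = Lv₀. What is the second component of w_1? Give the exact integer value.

4

w1 = Lv₀ = (4, 4, 6, 0)
The requested component of w1 is 4.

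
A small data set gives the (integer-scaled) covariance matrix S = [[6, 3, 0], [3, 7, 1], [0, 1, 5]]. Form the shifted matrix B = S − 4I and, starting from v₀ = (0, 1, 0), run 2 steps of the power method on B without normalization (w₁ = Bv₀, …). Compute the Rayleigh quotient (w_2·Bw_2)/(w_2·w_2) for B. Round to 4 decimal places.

B = S − 4I has rows (2, 3, 0); (3, 3, 1); (0, 1, 1)
w1 = Bv₀ = (3, 3, 1)
w2 = Bw1 = (15, 19, 4)
Bw2 = (87, 106, 23)
w2·Bw2 = 3411; w2·w2 = 602; μ ≈ 3411/602 = 5.6661

5.6661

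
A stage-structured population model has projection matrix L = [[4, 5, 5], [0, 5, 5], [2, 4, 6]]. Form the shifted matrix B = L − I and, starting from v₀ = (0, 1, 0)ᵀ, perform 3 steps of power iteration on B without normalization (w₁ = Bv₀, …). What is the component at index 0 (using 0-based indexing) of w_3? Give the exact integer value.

575

B = L − I has rows (3, 5, 5); (0, 4, 5); (2, 4, 5)
w1 = Bv₀ = (3·0 + 5·1 + 5·0; 0·0 + 4·1 + 5·0; 2·0 + 4·1 + 5·0) = (5, 4, 4)
w2 = Bw1 = (3·5 + 5·4 + 5·4; 0·5 + 4·4 + 5·4; 2·5 + 4·4 + 5·4) = (55, 36, 46)
w3 = Bw2 = (575, 374, 484)
Requested component of w3: 575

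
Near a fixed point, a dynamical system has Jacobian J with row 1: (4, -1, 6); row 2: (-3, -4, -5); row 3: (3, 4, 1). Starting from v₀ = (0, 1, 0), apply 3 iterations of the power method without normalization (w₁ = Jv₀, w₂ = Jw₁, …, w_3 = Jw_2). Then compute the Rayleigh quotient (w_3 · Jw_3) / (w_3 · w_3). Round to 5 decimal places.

λ ≈ 1.91985

w1 = Jv₀ = (4·0 + (-1)·1 + 6·0; (-3)·0 + (-4)·1 + (-5)·0; 3·0 + 4·1 + 1·0) = (-1, -4, 4)
w2 = Jw1 = (4·(-1) + (-1)·(-4) + 6·4; (-3)·(-1) + (-4)·(-4) + (-5)·4; 3·(-1) + 4·(-4) + 1·4) = (24, -1, -15)
w3 = Jw2 = (7, 7, 53)
Jw3 = (339, -314, 102)
w3·Jw3 = 7·339 + 7·(-314) + 53·102 = 5581; w3·w3 = 7·7 + 7·7 + 53·53 = 2907
λ ≈ 5581/2907 = 1.91985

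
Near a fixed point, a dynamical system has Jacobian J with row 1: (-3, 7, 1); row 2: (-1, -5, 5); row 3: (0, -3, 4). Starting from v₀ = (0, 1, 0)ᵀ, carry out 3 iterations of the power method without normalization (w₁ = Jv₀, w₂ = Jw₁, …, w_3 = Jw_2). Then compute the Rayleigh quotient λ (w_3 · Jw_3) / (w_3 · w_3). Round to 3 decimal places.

w1 = Jv₀ = ((-3)·0 + 7·1 + 1·0; (-1)·0 + (-5)·1 + 5·0; 0·0 + (-3)·1 + 4·0) = (7, -5, -3)
w2 = Jw1 = ((-3)·7 + 7·(-5) + 1·(-3); (-1)·7 + (-5)·(-5) + 5·(-3); 0·7 + (-3)·(-5) + 4·(-3)) = (-59, 3, 3)
w3 = Jw2 = (201, 59, 3)
Jw3 = (-187, -481, -165)
w3·Jw3 = 201·(-187) + 59·(-481) + 3·(-165) = -66461; w3·w3 = 201·201 + 59·59 + 3·3 = 43891
λ ≈ -66461/43891 = -1.514

-1.514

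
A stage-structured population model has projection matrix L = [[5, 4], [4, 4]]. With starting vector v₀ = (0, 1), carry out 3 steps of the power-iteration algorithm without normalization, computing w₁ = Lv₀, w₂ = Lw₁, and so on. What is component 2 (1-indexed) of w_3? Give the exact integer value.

272

w1 = Lv₀ = (5·0 + 4·1; 4·0 + 4·1) = (4, 4)
w2 = Lw1 = (5·4 + 4·4; 4·4 + 4·4) = (36, 32)
w3 = Lw2 = (308, 272)
The requested component of w3 is 272.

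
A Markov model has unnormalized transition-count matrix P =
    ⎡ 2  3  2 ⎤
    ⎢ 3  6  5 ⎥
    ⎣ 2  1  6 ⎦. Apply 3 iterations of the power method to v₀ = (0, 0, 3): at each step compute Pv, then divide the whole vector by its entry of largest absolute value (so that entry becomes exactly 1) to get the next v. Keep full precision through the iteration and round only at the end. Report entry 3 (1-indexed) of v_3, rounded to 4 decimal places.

0.5574

Pv0 = (6.00000, 15.00000, 18.00000); divide by 18.00000 → v1 = (0.33333, 0.83333, 1.00000)
Pv1 = (5.16667, 11.00000, 7.50000); divide by 11.00000 → v2 = (0.46970, 1.00000, 0.68182)
Pv2 = (5.30303, 10.81818, 6.03030); divide by 10.81818 → v3 = (0.49020, 1.00000, 0.55742)
Requested entry of v3: 1194/2142 = 0.5574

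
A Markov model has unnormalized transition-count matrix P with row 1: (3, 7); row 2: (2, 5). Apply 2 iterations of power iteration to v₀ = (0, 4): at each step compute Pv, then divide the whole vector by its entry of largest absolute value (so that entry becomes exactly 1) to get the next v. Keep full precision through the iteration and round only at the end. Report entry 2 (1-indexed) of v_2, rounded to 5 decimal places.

0.69643

Pv0 = (28.000000, 20.000000); divide by 28.000000 → v1 = (1.000000, 0.714286)
Pv1 = (8.000000, 5.571429); divide by 8.000000 → v2 = (1.000000, 0.696429)
Requested entry of v2: 156/224 = 0.69643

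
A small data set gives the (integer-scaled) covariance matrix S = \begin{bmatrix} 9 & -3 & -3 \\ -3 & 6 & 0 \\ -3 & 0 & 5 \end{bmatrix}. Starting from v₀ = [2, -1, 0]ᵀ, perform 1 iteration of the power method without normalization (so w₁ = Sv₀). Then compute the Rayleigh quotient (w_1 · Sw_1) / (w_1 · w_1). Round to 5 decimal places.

w1 = Sv₀ = (9·2 + (-3)·(-1) + (-3)·0; (-3)·2 + 6·(-1) + 0·0; (-3)·2 + 0·(-1) + 5·0) = (21, -12, -6)
Sw1 = (243, -135, -93)
w1·Sw1 = 21·243 + (-12)·(-135) + (-6)·(-93) = 7281; w1·w1 = 21·21 + (-12)·(-12) + (-6)·(-6) = 621
λ ≈ 7281/621 = 11.72464

λ ≈ 11.72464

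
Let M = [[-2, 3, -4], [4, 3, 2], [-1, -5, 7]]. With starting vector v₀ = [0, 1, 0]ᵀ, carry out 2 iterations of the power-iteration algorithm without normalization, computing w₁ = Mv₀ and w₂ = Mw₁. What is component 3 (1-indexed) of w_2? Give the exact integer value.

w1 = Mv₀ = ((-2)·0 + 3·1 + (-4)·0; 4·0 + 3·1 + 2·0; (-1)·0 + (-5)·1 + 7·0) = (3, 3, -5)
w2 = Mw1 = ((-2)·3 + 3·3 + (-4)·(-5); 4·3 + 3·3 + 2·(-5); (-1)·3 + (-5)·3 + 7·(-5)) = (23, 11, -53)
The requested component of w2 is -53.

-53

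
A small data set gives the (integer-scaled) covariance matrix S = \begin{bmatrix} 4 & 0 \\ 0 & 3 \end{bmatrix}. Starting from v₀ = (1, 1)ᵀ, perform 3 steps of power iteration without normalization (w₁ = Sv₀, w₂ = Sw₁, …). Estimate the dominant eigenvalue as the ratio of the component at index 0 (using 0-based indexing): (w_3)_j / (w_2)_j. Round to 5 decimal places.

w1 = Sv₀ = (4·1 + 0·1; 0·1 + 3·1) = (4, 3)
w2 = Sw1 = (4·4 + 0·3; 0·4 + 3·3) = (16, 9)
w3 = Sw2 = (64, 27)
Ratio at component: 64 / 16 = 4.00000

4.00000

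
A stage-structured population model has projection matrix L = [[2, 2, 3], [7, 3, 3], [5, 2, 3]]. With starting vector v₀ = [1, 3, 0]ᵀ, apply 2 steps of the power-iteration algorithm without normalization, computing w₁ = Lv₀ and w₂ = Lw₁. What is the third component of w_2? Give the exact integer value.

105

w1 = Lv₀ = (2·1 + 2·3 + 3·0; 7·1 + 3·3 + 3·0; 5·1 + 2·3 + 3·0) = (8, 16, 11)
w2 = Lw1 = (2·8 + 2·16 + 3·11; 7·8 + 3·16 + 3·11; 5·8 + 2·16 + 3·11) = (81, 137, 105)
The requested component of w2 is 105.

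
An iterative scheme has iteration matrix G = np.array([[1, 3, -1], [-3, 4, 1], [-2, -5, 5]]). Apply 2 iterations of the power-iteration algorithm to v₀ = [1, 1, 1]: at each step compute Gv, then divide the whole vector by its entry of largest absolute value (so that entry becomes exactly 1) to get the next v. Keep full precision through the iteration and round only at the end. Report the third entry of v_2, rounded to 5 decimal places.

1.00000

Gv0 = (3.000000, 2.000000, -2.000000); divide by 3.000000 → v1 = (1.000000, 0.666667, -0.666667)
Gv1 = (3.666667, -1.000000, -8.666667); divide by -8.666667 → v2 = (-0.423077, 0.115385, 1.000000)
Requested entry of v2: -26/-26 = 1.00000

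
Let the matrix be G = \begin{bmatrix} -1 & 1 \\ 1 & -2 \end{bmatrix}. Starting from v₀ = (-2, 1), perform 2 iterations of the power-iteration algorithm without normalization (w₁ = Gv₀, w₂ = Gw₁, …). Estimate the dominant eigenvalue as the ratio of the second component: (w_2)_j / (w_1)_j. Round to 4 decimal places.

-2.7500

w1 = Gv₀ = (3, -4)
w2 = Gw1 = (-7, 11)
Ratio at component: 11 / -4 = -2.7500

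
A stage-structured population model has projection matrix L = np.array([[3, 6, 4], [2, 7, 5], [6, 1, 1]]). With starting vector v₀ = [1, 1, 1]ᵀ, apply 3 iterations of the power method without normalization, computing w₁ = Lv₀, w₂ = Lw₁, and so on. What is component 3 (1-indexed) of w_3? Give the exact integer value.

1194

w1 = Lv₀ = (3·1 + 6·1 + 4·1; 2·1 + 7·1 + 5·1; 6·1 + 1·1 + 1·1) = (13, 14, 8)
w2 = Lw1 = (3·13 + 6·14 + 4·8; 2·13 + 7·14 + 5·8; 6·13 + 1·14 + 1·8) = (155, 164, 100)
w3 = Lw2 = (1849, 1958, 1194)
The requested component of w3 is 1194.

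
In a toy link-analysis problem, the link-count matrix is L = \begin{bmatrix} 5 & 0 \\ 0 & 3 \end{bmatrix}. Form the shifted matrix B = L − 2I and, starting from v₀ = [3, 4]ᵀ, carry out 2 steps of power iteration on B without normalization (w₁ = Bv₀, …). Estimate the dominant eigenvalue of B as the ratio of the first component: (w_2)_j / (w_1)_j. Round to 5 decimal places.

μ ≈ 3.00000

B = L − 2I has rows (3, 0); (0, 1)
w1 = Bv₀ = (3·3 + 0·4; 0·3 + 1·4) = (9, 4)
w2 = Bw1 = (3·9 + 0·4; 0·9 + 1·4) = (27, 4)
Ratio: 27/9 = 3.00000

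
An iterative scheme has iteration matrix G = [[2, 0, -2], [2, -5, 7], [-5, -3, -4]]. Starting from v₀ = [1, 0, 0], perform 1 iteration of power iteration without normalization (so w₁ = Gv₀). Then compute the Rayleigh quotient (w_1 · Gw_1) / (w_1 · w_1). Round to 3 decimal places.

w1 = Gv₀ = (2, 2, -5)
Gw1 = (14, -41, 4)
w1·Gw1 = 2·14 + 2·(-41) + (-5)·4 = -74; w1·w1 = 2·2 + 2·2 + (-5)·(-5) = 33
λ ≈ -74/33 = -2.242

-2.242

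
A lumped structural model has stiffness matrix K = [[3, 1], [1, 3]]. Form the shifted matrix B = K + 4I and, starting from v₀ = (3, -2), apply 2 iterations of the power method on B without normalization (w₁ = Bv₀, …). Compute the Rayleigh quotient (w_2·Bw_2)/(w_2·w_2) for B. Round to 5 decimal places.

B = K + 4I has rows (7, 1); (1, 7)
w1 = Bv₀ = (7·3 + 1·(-2); 1·3 + 7·(-2)) = (19, -11)
w2 = Bw1 = (7·19 + 1·(-11); 1·19 + 7·(-11)) = (122, -58)
Bw2 = (796, -284)
w2·Bw2 = 113584; w2·w2 = 18248; μ ≈ 113584/18248 = 6.22446

μ ≈ 6.22446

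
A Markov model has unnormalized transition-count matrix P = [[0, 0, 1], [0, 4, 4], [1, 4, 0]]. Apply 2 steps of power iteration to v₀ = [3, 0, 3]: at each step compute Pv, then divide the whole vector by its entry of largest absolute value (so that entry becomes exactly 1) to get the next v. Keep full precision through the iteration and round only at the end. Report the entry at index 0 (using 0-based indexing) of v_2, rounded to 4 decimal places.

0.0500

Pv0 = (3.00000, 12.00000, 3.00000); divide by 12.00000 → v1 = (0.25000, 1.00000, 0.25000)
Pv1 = (0.25000, 5.00000, 4.25000); divide by 5.00000 → v2 = (0.05000, 1.00000, 0.85000)
Requested entry of v2: 3/60 = 0.0500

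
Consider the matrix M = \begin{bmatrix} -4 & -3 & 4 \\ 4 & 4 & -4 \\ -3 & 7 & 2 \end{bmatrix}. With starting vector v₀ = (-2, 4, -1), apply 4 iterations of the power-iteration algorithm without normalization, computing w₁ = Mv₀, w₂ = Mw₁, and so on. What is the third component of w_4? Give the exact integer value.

w1 = Mv₀ = ((-4)·(-2) + (-3)·4 + 4·(-1); 4·(-2) + 4·4 + (-4)·(-1); (-3)·(-2) + 7·4 + 2·(-1)) = (-8, 12, 32)
w2 = Mw1 = ((-4)·(-8) + (-3)·12 + 4·32; 4·(-8) + 4·12 + (-4)·32; (-3)·(-8) + 7·12 + 2·32) = (124, -112, 172)
w3 = Mw2 = (528, -640, -812)
w4 = Mw3 = (-3440, 2800, -7688)
The requested component of w4 is -7688.

-7688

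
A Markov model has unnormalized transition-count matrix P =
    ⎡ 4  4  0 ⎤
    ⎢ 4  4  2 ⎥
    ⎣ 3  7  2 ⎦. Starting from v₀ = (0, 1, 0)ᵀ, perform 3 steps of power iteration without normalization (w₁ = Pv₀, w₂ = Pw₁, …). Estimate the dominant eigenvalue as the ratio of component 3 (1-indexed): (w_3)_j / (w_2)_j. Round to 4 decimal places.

w1 = Pv₀ = (4, 4, 7)
w2 = Pw1 = (32, 46, 54)
w3 = Pw2 = (312, 420, 526)
Ratio at component: 526 / 54 = 9.7407

λ ≈ 9.7407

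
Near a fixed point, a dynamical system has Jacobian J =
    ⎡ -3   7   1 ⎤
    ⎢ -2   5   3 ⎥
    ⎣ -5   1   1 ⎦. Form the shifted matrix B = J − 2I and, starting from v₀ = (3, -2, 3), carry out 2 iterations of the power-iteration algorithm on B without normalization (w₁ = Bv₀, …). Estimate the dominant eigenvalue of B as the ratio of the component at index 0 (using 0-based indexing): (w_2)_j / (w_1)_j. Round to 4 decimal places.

μ ≈ -3.4231

B = J − 2I has rows (-5, 7, 1); (-2, 3, 3); (-5, 1, -1)
w1 = Bv₀ = ((-5)·3 + 7·(-2) + 1·3; (-2)·3 + 3·(-2) + 3·3; (-5)·3 + 1·(-2) + (-1)·3) = (-26, -3, -20)
w2 = Bw1 = ((-5)·(-26) + 7·(-3) + 1·(-20); (-2)·(-26) + 3·(-3) + 3·(-20); (-5)·(-26) + 1·(-3) + (-1)·(-20)) = (89, -17, 147)
Ratio: 89/-26 = -3.4231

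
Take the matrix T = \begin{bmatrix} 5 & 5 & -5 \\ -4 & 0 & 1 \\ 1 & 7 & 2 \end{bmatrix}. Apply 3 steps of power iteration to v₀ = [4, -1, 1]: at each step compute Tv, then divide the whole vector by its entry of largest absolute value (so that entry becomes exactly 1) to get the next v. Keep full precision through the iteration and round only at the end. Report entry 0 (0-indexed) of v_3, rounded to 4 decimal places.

Tv0 = (10.00000, -15.00000, -1.00000); divide by -15.00000 → v1 = (-0.66667, 1.00000, 0.06667)
Tv1 = (1.33333, 2.73333, 6.46667); divide by 6.46667 → v2 = (0.20619, 0.42268, 1.00000)
Tv2 = (-1.85567, 0.17526, 5.16495); divide by 5.16495 → v3 = (-0.35928, 0.03393, 1.00000)
Requested entry of v3: 180/-501 = -0.3593

-0.3593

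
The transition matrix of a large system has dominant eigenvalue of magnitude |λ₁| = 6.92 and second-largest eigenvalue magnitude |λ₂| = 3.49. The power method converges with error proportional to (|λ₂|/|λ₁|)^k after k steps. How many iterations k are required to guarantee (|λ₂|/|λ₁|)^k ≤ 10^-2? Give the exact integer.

7

|λ₂/λ₁| = 3.49/6.92 = 0.50434
Need k ≥ ln(10^-2) / ln(0.50434) = -4.6052 / -0.6845 ≈ 6.728
Smallest integer k satisfying the bound: 7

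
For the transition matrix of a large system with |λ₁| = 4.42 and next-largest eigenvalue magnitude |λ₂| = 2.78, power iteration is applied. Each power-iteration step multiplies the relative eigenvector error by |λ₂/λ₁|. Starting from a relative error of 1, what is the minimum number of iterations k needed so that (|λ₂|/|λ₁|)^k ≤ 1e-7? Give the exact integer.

35

|λ₂/λ₁| = 2.78/4.42 = 0.62896
Need k ≥ ln(1e-7) / ln(0.62896) = -16.1181 / -0.4637 ≈ 34.761
Smallest integer k satisfying the bound: 35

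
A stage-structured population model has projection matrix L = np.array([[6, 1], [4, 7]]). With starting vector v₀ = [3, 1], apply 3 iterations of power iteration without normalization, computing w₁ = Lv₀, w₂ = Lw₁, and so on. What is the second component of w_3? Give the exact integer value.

1995

w1 = Lv₀ = (19, 19)
w2 = Lw1 = (133, 209)
w3 = Lw2 = (1007, 1995)
The requested component of w3 is 1995.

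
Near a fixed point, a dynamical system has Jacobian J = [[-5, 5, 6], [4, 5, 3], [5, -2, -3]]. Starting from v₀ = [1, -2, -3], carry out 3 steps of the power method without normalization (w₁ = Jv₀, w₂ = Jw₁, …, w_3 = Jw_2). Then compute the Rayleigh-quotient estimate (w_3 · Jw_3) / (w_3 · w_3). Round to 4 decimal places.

w1 = Jv₀ = ((-5)·1 + 5·(-2) + 6·(-3); 4·1 + 5·(-2) + 3·(-3); 5·1 + (-2)·(-2) + (-3)·(-3)) = (-33, -15, 18)
w2 = Jw1 = ((-5)·(-33) + 5·(-15) + 6·18; 4·(-33) + 5·(-15) + 3·18; 5·(-33) + (-2)·(-15) + (-3)·18) = (198, -153, -189)
w3 = Jw2 = (-2889, -540, 1863)
Jw3 = (22923, -8667, -18954)
w3·Jw3 = (-2889)·22923 + (-540)·(-8667) + 1863·(-18954) = -96855669; w3·w3 = (-2889)·(-2889) + (-540)·(-540) + 1863·1863 = 12108690
λ ≈ -96855669/12108690 = -7.9989

-7.9989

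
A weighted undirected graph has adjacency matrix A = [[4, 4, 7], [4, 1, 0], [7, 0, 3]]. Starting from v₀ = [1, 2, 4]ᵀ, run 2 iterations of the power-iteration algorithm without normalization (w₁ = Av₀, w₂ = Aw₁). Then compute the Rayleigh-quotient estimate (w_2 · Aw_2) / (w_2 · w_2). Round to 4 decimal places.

λ ≈ 11.1202

w1 = Av₀ = (4·1 + 4·2 + 7·4; 4·1 + 1·2 + 0·4; 7·1 + 0·2 + 3·4) = (40, 6, 19)
w2 = Aw1 = (4·40 + 4·6 + 7·19; 4·40 + 1·6 + 0·19; 7·40 + 0·6 + 3·19) = (317, 166, 337)
Aw2 = (4291, 1434, 3230)
w2·Aw2 = 317·4291 + 166·1434 + 337·3230 = 2686801; w2·w2 = 317·317 + 166·166 + 337·337 = 241614
λ ≈ 2686801/241614 = 11.1202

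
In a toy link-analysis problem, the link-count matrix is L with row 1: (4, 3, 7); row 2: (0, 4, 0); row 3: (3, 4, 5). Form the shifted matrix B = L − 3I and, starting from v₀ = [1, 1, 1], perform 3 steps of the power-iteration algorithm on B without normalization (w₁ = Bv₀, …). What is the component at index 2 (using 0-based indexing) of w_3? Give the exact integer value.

345

B = L − 3I has rows (1, 3, 7); (0, 1, 0); (3, 4, 2)
w1 = Bv₀ = (11, 1, 9)
w2 = Bw1 = (77, 1, 55)
w3 = Bw2 = (465, 1, 345)
Requested component of w3: 345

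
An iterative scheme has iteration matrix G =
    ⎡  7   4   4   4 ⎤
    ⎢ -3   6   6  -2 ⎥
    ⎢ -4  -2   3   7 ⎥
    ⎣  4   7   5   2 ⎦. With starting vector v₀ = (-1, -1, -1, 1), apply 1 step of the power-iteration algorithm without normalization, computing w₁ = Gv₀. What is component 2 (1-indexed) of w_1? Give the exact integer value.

w1 = Gv₀ = (7·(-1) + 4·(-1) + 4·(-1) + 4·1; (-3)·(-1) + 6·(-1) + 6·(-1) + (-2)·1; (-4)·(-1) + (-2)·(-1) + 3·(-1) + 7·1; 4·(-1) + 7·(-1) + 5·(-1) + 2·1) = (-11, -11, 10, -14)
The requested component of w1 is -11.

-11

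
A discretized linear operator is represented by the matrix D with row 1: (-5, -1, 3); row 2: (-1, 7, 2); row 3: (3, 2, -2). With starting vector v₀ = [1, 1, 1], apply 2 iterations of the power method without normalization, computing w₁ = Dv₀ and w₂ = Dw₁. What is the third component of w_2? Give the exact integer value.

1

w1 = Dv₀ = (-3, 8, 3)
w2 = Dw1 = (16, 65, 1)
The requested component of w2 is 1.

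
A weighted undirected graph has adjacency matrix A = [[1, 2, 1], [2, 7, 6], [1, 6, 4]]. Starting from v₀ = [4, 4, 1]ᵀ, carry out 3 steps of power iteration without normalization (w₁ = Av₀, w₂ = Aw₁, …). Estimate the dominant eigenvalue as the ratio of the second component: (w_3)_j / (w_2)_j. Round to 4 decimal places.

12.1094

w1 = Av₀ = (13, 42, 32)
w2 = Aw1 = (129, 512, 393)
w3 = Aw2 = (1546, 6200, 4773)
Ratio at component: 6200 / 512 = 12.1094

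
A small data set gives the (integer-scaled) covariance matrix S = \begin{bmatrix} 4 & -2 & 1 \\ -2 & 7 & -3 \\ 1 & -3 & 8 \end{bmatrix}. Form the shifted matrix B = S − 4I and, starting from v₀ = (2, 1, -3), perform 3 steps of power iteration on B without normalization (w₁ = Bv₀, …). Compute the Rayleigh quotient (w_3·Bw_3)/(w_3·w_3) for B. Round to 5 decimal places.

B = S − 4I has rows (0, -2, 1); (-2, 3, -3); (1, -3, 4)
w1 = Bv₀ = (0·2 + (-2)·1 + 1·(-3); (-2)·2 + 3·1 + (-3)·(-3); 1·2 + (-3)·1 + 4·(-3)) = (-5, 8, -13)
w2 = Bw1 = (0·(-5) + (-2)·8 + 1·(-13); (-2)·(-5) + 3·8 + (-3)·(-13); 1·(-5) + (-3)·8 + 4·(-13)) = (-29, 73, -81)
w3 = Bw2 = (-227, 520, -572)
Bw3 = (-1612, 3730, -4075)
w3·Bw3 = 4636424; w3·w3 = 649113; μ ≈ 4636424/649113 = 7.14271

7.14271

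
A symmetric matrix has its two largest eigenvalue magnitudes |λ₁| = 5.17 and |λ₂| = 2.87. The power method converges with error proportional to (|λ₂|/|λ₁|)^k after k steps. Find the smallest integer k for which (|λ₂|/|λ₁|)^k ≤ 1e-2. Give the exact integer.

|λ₂/λ₁| = 2.87/5.17 = 0.55513
Need k ≥ ln(1e-2) / ln(0.55513) = -4.6052 / -0.5886 ≈ 7.824
Smallest integer k satisfying the bound: 8

8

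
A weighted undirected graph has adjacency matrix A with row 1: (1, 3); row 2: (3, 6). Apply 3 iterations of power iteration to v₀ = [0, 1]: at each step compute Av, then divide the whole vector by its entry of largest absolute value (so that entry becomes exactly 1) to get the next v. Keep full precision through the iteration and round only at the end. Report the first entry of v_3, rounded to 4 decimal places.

Av0 = (3.00000, 6.00000); divide by 6.00000 → v1 = (0.50000, 1.00000)
Av1 = (3.50000, 7.50000); divide by 7.50000 → v2 = (0.46667, 1.00000)
Av2 = (3.46667, 7.40000); divide by 7.40000 → v3 = (0.46847, 1.00000)
Requested entry of v3: 156/333 = 0.4685

0.4685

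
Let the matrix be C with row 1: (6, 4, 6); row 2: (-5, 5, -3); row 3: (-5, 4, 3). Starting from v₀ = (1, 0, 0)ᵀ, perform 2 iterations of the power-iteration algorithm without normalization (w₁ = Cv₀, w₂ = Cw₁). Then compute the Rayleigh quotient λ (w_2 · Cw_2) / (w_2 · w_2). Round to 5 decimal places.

4.11908

w1 = Cv₀ = (6·1 + 4·0 + 6·0; (-5)·1 + 5·0 + (-3)·0; (-5)·1 + 4·0 + 3·0) = (6, -5, -5)
w2 = Cw1 = (6·6 + 4·(-5) + 6·(-5); (-5)·6 + 5·(-5) + (-3)·(-5); (-5)·6 + 4·(-5) + 3·(-5)) = (-14, -40, -65)
Cw2 = (-634, 65, -285)
w2·Cw2 = (-14)·(-634) + (-40)·65 + (-65)·(-285) = 24801; w2·w2 = (-14)·(-14) + (-40)·(-40) + (-65)·(-65) = 6021
λ ≈ 24801/6021 = 4.11908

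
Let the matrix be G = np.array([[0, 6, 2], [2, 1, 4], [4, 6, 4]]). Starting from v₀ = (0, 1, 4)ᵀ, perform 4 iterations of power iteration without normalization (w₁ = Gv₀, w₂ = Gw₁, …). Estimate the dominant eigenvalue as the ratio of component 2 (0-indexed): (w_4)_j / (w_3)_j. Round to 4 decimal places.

w1 = Gv₀ = (14, 17, 22)
w2 = Gw1 = (146, 133, 246)
w3 = Gw2 = (1290, 1409, 2366)
w4 = Gw3 = (13186, 13453, 23078)
Ratio at component: 23078 / 2366 = 9.7540

λ ≈ 9.7540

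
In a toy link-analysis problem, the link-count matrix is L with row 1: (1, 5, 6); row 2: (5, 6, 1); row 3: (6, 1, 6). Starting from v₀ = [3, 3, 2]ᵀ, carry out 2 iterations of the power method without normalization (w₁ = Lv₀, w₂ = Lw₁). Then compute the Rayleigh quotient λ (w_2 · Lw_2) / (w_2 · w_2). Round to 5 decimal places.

w1 = Lv₀ = (30, 35, 33)
w2 = Lw1 = (403, 393, 413)
Lw2 = (4846, 4786, 5289)
w2·Lw2 = 403·4846 + 393·4786 + 413·5289 = 6018193; w2·w2 = 403·403 + 393·393 + 413·413 = 487427
λ ≈ 6018193/487427 = 12.34686

λ ≈ 12.34686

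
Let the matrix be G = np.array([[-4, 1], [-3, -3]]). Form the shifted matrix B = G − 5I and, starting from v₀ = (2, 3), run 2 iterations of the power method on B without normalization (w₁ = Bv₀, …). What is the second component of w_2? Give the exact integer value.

B = G − 5I has rows (-9, 1); (-3, -8)
w1 = Bv₀ = ((-9)·2 + 1·3; (-3)·2 + (-8)·3) = (-15, -30)
w2 = Bw1 = ((-9)·(-15) + 1·(-30); (-3)·(-15) + (-8)·(-30)) = (105, 285)
Requested component of w2: 285

285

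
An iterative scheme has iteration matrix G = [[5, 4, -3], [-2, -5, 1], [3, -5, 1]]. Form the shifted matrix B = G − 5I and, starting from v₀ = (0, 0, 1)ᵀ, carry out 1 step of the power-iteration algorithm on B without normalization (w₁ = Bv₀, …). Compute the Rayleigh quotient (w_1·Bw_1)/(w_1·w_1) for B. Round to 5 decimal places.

B = G − 5I has rows (0, 4, -3); (-2, -10, 1); (3, -5, -4)
w1 = Bv₀ = (0·0 + 4·0 + (-3)·1; (-2)·0 + (-10)·0 + 1·1; 3·0 + (-5)·0 + (-4)·1) = (-3, 1, -4)
Bw1 = (16, -8, 2)
w1·Bw1 = -64; w1·w1 = 26; μ ≈ -64/26 = -2.46154

μ ≈ -2.46154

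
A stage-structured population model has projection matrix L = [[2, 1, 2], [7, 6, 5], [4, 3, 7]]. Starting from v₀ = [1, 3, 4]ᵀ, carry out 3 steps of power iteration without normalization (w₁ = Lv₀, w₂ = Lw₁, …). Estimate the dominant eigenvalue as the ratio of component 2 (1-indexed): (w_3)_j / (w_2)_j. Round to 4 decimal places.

λ ≈ 12.0795

w1 = Lv₀ = (2·1 + 1·3 + 2·4; 7·1 + 6·3 + 5·4; 4·1 + 3·3 + 7·4) = (13, 45, 41)
w2 = Lw1 = (2·13 + 1·45 + 2·41; 7·13 + 6·45 + 5·41; 4·13 + 3·45 + 7·41) = (153, 566, 474)
w3 = Lw2 = (1820, 6837, 5628)
Ratio at component: 6837 / 566 = 12.0795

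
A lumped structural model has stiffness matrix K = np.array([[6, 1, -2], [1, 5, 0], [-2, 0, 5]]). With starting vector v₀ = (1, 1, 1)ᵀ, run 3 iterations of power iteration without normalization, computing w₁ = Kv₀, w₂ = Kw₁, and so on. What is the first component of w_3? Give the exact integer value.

w1 = Kv₀ = (6·1 + 1·1 + (-2)·1; 1·1 + 5·1 + 0·1; (-2)·1 + 0·1 + 5·1) = (5, 6, 3)
w2 = Kw1 = (6·5 + 1·6 + (-2)·3; 1·5 + 5·6 + 0·3; (-2)·5 + 0·6 + 5·3) = (30, 35, 5)
w3 = Kw2 = (205, 205, -35)
The requested component of w3 is 205.

205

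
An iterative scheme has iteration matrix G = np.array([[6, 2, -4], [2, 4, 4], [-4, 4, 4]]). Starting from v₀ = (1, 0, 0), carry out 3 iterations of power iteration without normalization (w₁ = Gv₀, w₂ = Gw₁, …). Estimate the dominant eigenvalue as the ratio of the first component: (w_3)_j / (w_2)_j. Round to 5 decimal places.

w1 = Gv₀ = (6·1 + 2·0 + (-4)·0; 2·1 + 4·0 + 4·0; (-4)·1 + 4·0 + 4·0) = (6, 2, -4)
w2 = Gw1 = (6·6 + 2·2 + (-4)·(-4); 2·6 + 4·2 + 4·(-4); (-4)·6 + 4·2 + 4·(-4)) = (56, 4, -32)
w3 = Gw2 = (472, 0, -336)
Ratio at component: 472 / 56 = 8.42857

λ ≈ 8.42857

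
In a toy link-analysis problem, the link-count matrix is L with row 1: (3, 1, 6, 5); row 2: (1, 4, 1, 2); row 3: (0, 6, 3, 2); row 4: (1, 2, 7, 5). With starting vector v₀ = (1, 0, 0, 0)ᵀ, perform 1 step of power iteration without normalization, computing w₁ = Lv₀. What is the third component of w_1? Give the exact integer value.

w1 = Lv₀ = (3·1 + 1·0 + 6·0 + 5·0; 1·1 + 4·0 + 1·0 + 2·0; 0·1 + 6·0 + 3·0 + 2·0; 1·1 + 2·0 + 7·0 + 5·0) = (3, 1, 0, 1)
The requested component of w1 is 0.

0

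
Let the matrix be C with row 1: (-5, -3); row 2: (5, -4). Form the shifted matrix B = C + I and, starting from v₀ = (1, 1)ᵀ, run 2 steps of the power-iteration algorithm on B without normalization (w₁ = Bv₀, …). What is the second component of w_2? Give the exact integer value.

-41

B = C + I has rows (-4, -3); (5, -3)
w1 = Bv₀ = ((-4)·1 + (-3)·1; 5·1 + (-3)·1) = (-7, 2)
w2 = Bw1 = ((-4)·(-7) + (-3)·2; 5·(-7) + (-3)·2) = (22, -41)
Requested component of w2: -41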